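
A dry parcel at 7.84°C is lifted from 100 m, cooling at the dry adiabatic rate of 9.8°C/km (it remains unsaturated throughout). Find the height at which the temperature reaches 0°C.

900 m

Height above start = (7.84 − 0) / 9.8 = 0.8 km
Altitude = 100 m + 800 m = 900 m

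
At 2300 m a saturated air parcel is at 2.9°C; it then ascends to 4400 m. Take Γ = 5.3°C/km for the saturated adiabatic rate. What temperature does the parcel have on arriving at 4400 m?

-8.23°C

Saturated adiabatic to 4400 m: -5.3 × 2.1 km = -11.13°C, so T = -8.23°C.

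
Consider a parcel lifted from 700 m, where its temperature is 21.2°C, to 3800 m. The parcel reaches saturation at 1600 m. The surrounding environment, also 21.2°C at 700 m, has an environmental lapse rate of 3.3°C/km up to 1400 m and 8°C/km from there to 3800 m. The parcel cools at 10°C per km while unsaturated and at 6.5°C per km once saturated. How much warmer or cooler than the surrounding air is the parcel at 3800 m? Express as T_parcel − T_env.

Parcel:
  700–1600 m, dry: Δz = 0.9 km ⇒ ΔT = -9°C; T = 12.2°C
  1600–3800 m, saturated: Δz = 2.2 km ⇒ ΔT = -14.3°C; T = -2.1°C
Environment:
  700–1400 m, environment, lower layer: Δz = 0.7 km ⇒ ΔT = -2.31°C; T = 18.89°C
  1400–3800 m, environment, upper layer: Δz = 2.4 km ⇒ ΔT = -19.2°C; T = -0.31°C
T_parcel − T_env = -2.1 − (-0.31) = -1.79°C

-1.79°C (parcel cooler than environment)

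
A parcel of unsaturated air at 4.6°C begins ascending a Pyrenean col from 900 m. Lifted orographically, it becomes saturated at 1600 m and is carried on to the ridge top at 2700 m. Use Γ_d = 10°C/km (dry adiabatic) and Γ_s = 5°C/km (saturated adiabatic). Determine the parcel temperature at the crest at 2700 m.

Dry to 1600 m: -10 × 0.7 km = -7°C, so T = -2.4°C.
Saturated to 2700 m: -5 × 1.1 km = -5.5°C, so T = -7.9°C.

-7.9°C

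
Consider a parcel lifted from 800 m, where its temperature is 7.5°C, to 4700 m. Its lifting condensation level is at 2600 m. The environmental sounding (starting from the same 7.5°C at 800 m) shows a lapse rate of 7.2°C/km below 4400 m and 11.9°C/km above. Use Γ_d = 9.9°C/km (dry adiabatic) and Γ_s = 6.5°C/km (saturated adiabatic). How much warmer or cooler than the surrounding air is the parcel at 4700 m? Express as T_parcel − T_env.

-1.98°C (parcel cooler than environment)

Parcel:
  From 800 m to 2600 m (dry): cools by 9.9 × 1.8 = 17.82°C, giving -10.32°C.
  From 2600 m to 4700 m (saturated): cools by 6.5 × 2.1 = 13.65°C, giving -23.97°C.
Environment:
  From 800 m to 4400 m (environment, lower layer): cools by 7.2 × 3.6 = 25.92°C, giving -18.42°C.
  From 4400 m to 4700 m (environment, upper layer): cools by 11.9 × 0.3 = 3.57°C, giving -21.99°C.
T_parcel − T_env = -23.97 − (-21.99) = -1.98°C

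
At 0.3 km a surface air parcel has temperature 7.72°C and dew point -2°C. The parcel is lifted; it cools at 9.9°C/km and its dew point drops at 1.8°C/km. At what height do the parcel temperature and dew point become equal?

1.5 km

T and T_d converge at 9.9 − 1.8 = 8.1°C per km
Height above start = (7.72 − (-2)) / 8.1 = 1.2 km
LCL altitude = 300 m + 1200 m = 1500 m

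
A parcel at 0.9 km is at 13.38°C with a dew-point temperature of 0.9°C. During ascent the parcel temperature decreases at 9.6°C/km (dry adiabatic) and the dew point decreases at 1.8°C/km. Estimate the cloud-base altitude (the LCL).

2.5 km

T and T_d converge at 9.6 − 1.8 = 7.8°C per km
Height above start = (13.38 − 0.9) / 7.8 = 1.6 km
LCL altitude = 900 m + 1600 m = 2500 m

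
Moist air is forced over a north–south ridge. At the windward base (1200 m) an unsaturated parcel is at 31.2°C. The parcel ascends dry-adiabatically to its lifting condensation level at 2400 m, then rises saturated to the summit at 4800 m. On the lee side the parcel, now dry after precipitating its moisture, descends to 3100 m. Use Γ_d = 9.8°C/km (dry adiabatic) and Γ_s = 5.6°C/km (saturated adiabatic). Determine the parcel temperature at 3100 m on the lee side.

22.66°C

1200–2400 m, dry: Δz = 1.2 km ⇒ ΔT = -11.76°C; T = 19.44°C
2400–4800 m, saturated: Δz = 2.4 km ⇒ ΔT = -13.44°C; T = 6°C
4800–3100 m, dry descent: Δz = 1.7 km ⇒ ΔT = +16.66°C; T = 22.66°C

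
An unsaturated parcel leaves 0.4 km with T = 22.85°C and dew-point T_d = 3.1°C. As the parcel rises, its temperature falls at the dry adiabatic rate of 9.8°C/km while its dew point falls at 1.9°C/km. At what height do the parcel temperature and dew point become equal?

2.9 km

T and T_d converge at 9.8 − 1.9 = 7.9°C per km
Height above start = (22.85 − 3.1) / 7.9 = 2.5 km
LCL altitude = 400 m + 2500 m = 2900 m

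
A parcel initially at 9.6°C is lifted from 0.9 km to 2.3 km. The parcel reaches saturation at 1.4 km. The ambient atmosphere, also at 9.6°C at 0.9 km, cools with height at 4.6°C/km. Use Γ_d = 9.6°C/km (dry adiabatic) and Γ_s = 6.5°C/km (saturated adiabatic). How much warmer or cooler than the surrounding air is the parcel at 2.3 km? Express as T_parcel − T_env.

-4.21°C (parcel cooler than environment)

Parcel:
  From 900 m to 1400 m (dry): cools by 9.6 × 0.5 = 4.8°C, giving 4.8°C.
  From 1400 m to 2300 m (saturated): cools by 6.5 × 0.9 = 5.85°C, giving -1.05°C.
Environment:
  From 900 m to 2300 m (environment): cools by 4.6 × 1.4 = 6.44°C, giving 3.16°C.
T_parcel − T_env = -1.05 − 3.16 = -4.21°C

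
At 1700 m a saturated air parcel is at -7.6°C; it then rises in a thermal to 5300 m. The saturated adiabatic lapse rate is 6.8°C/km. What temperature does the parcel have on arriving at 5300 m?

-32.08°C

Saturated adiabatic to 5300 m: -6.8 × 3.6 km = -24.48°C, so T = -32.08°C.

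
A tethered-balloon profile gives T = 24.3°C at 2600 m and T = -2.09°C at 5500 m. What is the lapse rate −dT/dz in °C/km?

9.1°C/km

Γ = −ΔT/Δz = (24.3 − (-2.09)) / (5500 − 2600) m
  = 26.39°C / 2.9 km = 9.1°C/km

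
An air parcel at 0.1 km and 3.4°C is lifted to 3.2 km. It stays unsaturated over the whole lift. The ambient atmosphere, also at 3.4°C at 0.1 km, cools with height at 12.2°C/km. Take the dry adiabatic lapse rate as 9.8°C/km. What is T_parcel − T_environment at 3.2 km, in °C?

Parcel:
  Dry to 3200 m: -9.8 × 3.1 km = -30.38°C, so T = -26.98°C.
Environment:
  Environment to 3200 m: -12.2 × 3.1 km = -37.82°C, so T = -34.42°C.
T_parcel − T_env = -26.98 − (-34.42) = +7.44°C

+7.44°C (parcel warmer than environment)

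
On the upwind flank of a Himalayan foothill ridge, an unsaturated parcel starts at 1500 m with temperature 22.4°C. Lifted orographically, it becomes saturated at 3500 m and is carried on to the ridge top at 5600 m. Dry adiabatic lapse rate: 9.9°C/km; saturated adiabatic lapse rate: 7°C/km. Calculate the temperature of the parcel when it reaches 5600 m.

-12.1°C

1500–3500 m, dry: Δz = 2 km ⇒ ΔT = -19.8°C; T = 2.6°C
3500–5600 m, saturated: Δz = 2.1 km ⇒ ΔT = -14.7°C; T = -12.1°C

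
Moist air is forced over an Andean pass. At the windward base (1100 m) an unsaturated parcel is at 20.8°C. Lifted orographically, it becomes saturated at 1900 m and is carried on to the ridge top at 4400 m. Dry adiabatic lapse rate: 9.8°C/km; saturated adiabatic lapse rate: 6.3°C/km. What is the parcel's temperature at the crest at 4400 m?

-2.79°C

1100–1900 m, dry: Δz = 0.8 km ⇒ ΔT = -7.84°C; T = 12.96°C
1900–4400 m, saturated: Δz = 2.5 km ⇒ ΔT = -15.75°C; T = -2.79°C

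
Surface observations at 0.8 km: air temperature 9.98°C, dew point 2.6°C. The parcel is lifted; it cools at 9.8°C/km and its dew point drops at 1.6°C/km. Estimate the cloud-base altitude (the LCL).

1.7 km

T and T_d converge at 9.8 − 1.6 = 8.2°C per km
Height above start = (9.98 − 2.6) / 8.2 = 0.9 km
LCL altitude = 800 m + 900 m = 1700 m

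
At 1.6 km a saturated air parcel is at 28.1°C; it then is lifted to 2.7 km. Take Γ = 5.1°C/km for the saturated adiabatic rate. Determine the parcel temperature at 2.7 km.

1600–2700 m, saturated adiabatic: Δz = 1.1 km ⇒ ΔT = -5.61°C; T = 22.49°C

22.49°C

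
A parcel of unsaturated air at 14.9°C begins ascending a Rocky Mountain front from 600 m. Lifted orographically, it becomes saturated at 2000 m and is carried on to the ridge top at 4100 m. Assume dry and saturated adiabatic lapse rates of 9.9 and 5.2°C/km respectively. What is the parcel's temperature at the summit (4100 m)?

Dry to 2000 m: -9.9 × 1.4 km = -13.86°C, so T = 1.04°C.
Saturated to 4100 m: -5.2 × 2.1 km = -10.92°C, so T = -9.88°C.

-9.88°C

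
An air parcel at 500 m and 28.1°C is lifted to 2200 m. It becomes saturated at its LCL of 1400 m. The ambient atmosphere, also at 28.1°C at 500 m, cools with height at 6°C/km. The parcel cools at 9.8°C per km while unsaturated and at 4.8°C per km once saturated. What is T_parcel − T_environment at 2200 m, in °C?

-2.46°C (parcel cooler than environment)

Parcel:
  Dry to 1400 m: -9.8 × 0.9 km = -8.82°C, so T = 19.28°C.
  Saturated to 2200 m: -4.8 × 0.8 km = -3.84°C, so T = 15.44°C.
Environment:
  Environment to 2200 m: -6 × 1.7 km = -10.2°C, so T = 17.9°C.
T_parcel − T_env = 15.44 − 17.9 = -2.46°C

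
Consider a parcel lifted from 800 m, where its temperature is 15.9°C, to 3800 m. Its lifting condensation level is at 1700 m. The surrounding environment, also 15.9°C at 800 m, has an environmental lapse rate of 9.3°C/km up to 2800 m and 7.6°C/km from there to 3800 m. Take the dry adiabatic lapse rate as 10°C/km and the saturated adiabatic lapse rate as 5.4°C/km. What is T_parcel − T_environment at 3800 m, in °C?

+5.86°C (parcel warmer than environment)

Parcel:
  From 800 m to 1700 m (dry): cools by 10 × 0.9 = 9°C, giving 6.9°C.
  From 1700 m to 3800 m (saturated): cools by 5.4 × 2.1 = 11.34°C, giving -4.44°C.
Environment:
  From 800 m to 2800 m (environment, lower layer): cools by 9.3 × 2 = 18.6°C, giving -2.7°C.
  From 2800 m to 3800 m (environment, upper layer): cools by 7.6 × 1 = 7.6°C, giving -10.3°C.
T_parcel − T_env = -4.44 − (-10.3) = +5.86°C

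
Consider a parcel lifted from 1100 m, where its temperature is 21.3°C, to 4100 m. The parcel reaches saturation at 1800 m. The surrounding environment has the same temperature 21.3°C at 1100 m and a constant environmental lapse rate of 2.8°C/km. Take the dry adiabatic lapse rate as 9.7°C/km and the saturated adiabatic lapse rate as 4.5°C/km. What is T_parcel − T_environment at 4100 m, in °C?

Parcel:
  From 1100 m to 1800 m (dry): cools by 9.7 × 0.7 = 6.79°C, giving 14.51°C.
  From 1800 m to 4100 m (saturated): cools by 4.5 × 2.3 = 10.35°C, giving 4.16°C.
Environment:
  From 1100 m to 4100 m (environment): cools by 2.8 × 3 = 8.4°C, giving 12.9°C.
T_parcel − T_env = 4.16 − 12.9 = -8.74°C

-8.74°C (parcel cooler than environment)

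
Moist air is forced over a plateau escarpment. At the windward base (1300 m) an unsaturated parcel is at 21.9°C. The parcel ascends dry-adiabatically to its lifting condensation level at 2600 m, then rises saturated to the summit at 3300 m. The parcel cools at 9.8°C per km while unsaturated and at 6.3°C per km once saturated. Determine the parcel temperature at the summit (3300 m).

1300 → 2600 m (dry, 9.8°C/km): ΔT = -9.8 × 1.3 = -12.74°C → T = 9.16°C
2600 → 3300 m (saturated, 6.3°C/km): ΔT = -6.3 × 0.7 = -4.41°C → T = 4.75°C

4.75°C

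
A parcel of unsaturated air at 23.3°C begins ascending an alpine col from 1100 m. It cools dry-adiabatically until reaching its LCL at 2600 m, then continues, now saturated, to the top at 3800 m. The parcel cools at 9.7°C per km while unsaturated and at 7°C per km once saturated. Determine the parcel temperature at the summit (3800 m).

1100 → 2600 m (dry, 9.7°C/km): ΔT = -9.7 × 1.5 = -14.55°C → T = 8.75°C
2600 → 3800 m (saturated, 7°C/km): ΔT = -7 × 1.2 = -8.4°C → T = 0.35°C

0.35°C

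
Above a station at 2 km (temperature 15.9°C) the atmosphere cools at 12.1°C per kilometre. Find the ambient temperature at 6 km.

Environmental to 6000 m: -12.1 × 4 km = -48.4°C, so T = -32.5°C.

-32.5°C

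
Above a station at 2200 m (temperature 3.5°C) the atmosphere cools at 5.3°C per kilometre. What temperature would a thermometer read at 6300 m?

Environmental to 6300 m: -5.3 × 4.1 km = -21.73°C, so T = -18.23°C.

-18.23°C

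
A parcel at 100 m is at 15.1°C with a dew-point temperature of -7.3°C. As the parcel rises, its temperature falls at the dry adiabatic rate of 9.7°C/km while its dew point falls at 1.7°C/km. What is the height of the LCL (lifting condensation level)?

2900 m

T and T_d converge at 9.7 − 1.7 = 8°C per km
Height above start = (15.1 − (-7.3)) / 8 = 2.8 km
LCL altitude = 100 m + 2800 m = 2900 m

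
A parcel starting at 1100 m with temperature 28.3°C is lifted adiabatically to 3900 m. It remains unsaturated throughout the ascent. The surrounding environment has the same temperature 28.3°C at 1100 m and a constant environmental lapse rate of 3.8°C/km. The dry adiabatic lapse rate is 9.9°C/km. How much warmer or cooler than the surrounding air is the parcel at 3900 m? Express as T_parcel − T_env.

-17.08°C (parcel cooler than environment)

Parcel:
  1100 → 3900 m (dry, 9.9°C/km): ΔT = -9.9 × 2.8 = -27.72°C → T = 0.58°C
Environment:
  1100 → 3900 m (environment, 3.8°C/km): ΔT = -3.8 × 2.8 = -10.64°C → T = 17.66°C
T_parcel − T_env = 0.58 − 17.66 = -17.08°C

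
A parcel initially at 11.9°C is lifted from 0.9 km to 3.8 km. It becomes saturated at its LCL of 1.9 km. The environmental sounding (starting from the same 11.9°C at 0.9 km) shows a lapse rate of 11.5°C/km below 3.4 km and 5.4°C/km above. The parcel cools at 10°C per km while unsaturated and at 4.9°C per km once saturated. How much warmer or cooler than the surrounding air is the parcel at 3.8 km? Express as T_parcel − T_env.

+11.6°C (parcel warmer than environment)

Parcel:
  900 → 1900 m (dry, 10°C/km): ΔT = -10 × 1 = -10°C → T = 1.9°C
  1900 → 3800 m (saturated, 4.9°C/km): ΔT = -4.9 × 1.9 = -9.31°C → T = -7.41°C
Environment:
  900 → 3400 m (environment, lower layer, 11.5°C/km): ΔT = -11.5 × 2.5 = -28.75°C → T = -16.85°C
  3400 → 3800 m (environment, upper layer, 5.4°C/km): ΔT = -5.4 × 0.4 = -2.16°C → T = -19.01°C
T_parcel − T_env = -7.41 − (-19.01) = +11.6°C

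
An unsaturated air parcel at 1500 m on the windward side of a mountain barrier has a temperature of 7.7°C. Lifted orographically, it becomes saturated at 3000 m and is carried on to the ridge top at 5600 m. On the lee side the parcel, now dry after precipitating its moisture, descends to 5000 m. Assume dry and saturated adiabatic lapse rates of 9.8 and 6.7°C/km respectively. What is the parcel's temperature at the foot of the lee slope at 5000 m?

1500 → 3000 m (dry, 9.8°C/km): ΔT = -9.8 × 1.5 = -14.7°C → T = -7°C
3000 → 5600 m (saturated, 6.7°C/km): ΔT = -6.7 × 2.6 = -17.42°C → T = -24.42°C
5600 → 5000 m (dry descent, 9.8°C/km): ΔT = +9.8 × 0.6 = +5.88°C → T = -18.54°C

-18.54°C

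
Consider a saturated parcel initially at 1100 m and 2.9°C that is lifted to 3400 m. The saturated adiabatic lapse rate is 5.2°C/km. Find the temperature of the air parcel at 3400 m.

-9.06°C

Saturated adiabatic to 3400 m: -5.2 × 2.3 km = -11.96°C, so T = -9.06°C.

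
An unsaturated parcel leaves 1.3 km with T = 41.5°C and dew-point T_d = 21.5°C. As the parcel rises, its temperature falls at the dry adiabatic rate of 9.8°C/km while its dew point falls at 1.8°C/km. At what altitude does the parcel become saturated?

3.8 km

T and T_d converge at 9.8 − 1.8 = 8°C per km
Height above start = (41.5 − 21.5) / 8 = 2.5 km
LCL altitude = 1300 m + 2500 m = 3800 m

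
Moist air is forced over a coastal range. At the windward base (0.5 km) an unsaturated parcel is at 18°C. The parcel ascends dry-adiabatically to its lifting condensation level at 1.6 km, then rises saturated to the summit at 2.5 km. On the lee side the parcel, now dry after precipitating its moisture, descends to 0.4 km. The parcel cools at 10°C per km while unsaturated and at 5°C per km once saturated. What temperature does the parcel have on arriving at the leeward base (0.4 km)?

Dry to 1600 m: -10 × 1.1 km = -11°C, so T = 7°C.
Saturated to 2500 m: -5 × 0.9 km = -4.5°C, so T = 2.5°C.
Dry descent to 400 m: +10 × 2.1 km = +21°C, so T = 23.5°C.

23.5°C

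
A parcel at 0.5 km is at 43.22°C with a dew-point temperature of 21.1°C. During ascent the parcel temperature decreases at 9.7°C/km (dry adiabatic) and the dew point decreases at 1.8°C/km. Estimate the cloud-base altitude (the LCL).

T and T_d converge at 9.7 − 1.8 = 7.9°C per km
Height above start = (43.22 − 21.1) / 7.9 = 2.8 km
LCL altitude = 500 m + 2800 m = 3300 m

3.3 km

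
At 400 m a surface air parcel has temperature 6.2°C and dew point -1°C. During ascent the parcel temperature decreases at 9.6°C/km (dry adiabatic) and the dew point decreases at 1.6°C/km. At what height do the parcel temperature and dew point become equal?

1300 m

T and T_d converge at 9.6 − 1.6 = 8°C per km
Height above start = (6.2 − (-1)) / 8 = 0.9 km
LCL altitude = 400 m + 900 m = 1300 m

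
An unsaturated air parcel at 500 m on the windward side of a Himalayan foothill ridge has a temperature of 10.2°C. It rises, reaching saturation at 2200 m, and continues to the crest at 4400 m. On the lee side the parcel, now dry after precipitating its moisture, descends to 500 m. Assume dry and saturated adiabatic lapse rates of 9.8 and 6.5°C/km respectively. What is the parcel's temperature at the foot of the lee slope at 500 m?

17.46°C

500–2200 m, dry: Δz = 1.7 km ⇒ ΔT = -16.66°C; T = -6.46°C
2200–4400 m, saturated: Δz = 2.2 km ⇒ ΔT = -14.3°C; T = -20.76°C
4400–500 m, dry descent: Δz = 3.9 km ⇒ ΔT = +38.22°C; T = 17.46°C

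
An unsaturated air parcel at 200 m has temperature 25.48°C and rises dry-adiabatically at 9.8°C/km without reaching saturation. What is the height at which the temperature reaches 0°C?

2800 m

Height above start = (25.48 − 0) / 9.8 = 2.6 km
Altitude = 200 m + 2600 m = 2800 m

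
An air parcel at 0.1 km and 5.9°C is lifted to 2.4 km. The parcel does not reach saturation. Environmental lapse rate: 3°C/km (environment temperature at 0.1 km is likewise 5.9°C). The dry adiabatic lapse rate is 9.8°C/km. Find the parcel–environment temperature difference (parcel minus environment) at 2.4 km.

Parcel:
  Dry to 2400 m: -9.8 × 2.3 km = -22.54°C, so T = -16.64°C.
Environment:
  Environment to 2400 m: -3 × 2.3 km = -6.9°C, so T = -1°C.
T_parcel − T_env = -16.64 − (-1) = -15.64°C

-15.64°C (parcel cooler than environment)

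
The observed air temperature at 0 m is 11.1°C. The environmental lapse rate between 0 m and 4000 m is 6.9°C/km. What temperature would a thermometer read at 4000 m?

Environmental to 4000 m: -6.9 × 4 km = -27.6°C, so T = -16.5°C.

-16.5°C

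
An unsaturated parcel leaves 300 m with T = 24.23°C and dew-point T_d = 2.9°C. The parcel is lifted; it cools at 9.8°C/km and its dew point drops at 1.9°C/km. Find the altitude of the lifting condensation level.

T and T_d converge at 9.8 − 1.9 = 7.9°C per km
Height above start = (24.23 − 2.9) / 7.9 = 2.7 km
LCL altitude = 300 m + 2700 m = 3000 m

3000 m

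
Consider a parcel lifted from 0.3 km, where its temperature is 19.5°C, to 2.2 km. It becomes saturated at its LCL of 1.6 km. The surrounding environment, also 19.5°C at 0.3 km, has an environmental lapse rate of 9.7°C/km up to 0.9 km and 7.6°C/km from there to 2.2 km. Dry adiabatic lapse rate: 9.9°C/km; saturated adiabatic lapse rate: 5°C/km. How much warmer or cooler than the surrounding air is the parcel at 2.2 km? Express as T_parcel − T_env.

Parcel:
  Dry to 1600 m: -9.9 × 1.3 km = -12.87°C, so T = 6.63°C.
  Saturated to 2200 m: -5 × 0.6 km = -3°C, so T = 3.63°C.
Environment:
  Environment, lower layer to 900 m: -9.7 × 0.6 km = -5.82°C, so T = 13.68°C.
  Environment, upper layer to 2200 m: -7.6 × 1.3 km = -9.88°C, so T = 3.8°C.
T_parcel − T_env = 3.63 − 3.8 = -0.17°C

-0.17°C (parcel cooler than environment)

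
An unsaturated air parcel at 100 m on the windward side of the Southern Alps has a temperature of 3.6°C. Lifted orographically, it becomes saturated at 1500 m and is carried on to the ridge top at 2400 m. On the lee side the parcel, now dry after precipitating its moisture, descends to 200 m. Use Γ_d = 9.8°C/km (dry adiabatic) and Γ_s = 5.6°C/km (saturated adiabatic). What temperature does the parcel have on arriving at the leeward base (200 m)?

100 → 1500 m (dry, 9.8°C/km): ΔT = -9.8 × 1.4 = -13.72°C → T = -10.12°C
1500 → 2400 m (saturated, 5.6°C/km): ΔT = -5.6 × 0.9 = -5.04°C → T = -15.16°C
2400 → 200 m (dry descent, 9.8°C/km): ΔT = +9.8 × 2.2 = +21.56°C → T = 6.4°C

6.4°C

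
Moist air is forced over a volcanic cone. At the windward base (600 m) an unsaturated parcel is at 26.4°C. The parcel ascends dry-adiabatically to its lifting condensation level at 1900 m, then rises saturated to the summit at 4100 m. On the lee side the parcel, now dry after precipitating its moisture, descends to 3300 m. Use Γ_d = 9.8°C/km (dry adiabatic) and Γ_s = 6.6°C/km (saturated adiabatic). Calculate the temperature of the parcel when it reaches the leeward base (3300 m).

600–1900 m, dry: Δz = 1.3 km ⇒ ΔT = -12.74°C; T = 13.66°C
1900–4100 m, saturated: Δz = 2.2 km ⇒ ΔT = -14.52°C; T = -0.86°C
4100–3300 m, dry descent: Δz = 0.8 km ⇒ ΔT = +7.84°C; T = 6.98°C

6.98°C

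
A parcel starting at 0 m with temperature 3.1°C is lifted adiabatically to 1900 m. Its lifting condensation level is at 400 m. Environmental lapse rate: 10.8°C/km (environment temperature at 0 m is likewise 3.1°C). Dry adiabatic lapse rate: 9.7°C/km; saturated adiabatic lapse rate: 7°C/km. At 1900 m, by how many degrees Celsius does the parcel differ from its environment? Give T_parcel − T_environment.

Parcel:
  Dry to 400 m: -9.7 × 0.4 km = -3.88°C, so T = -0.78°C.
  Saturated to 1900 m: -7 × 1.5 km = -10.5°C, so T = -11.28°C.
Environment:
  Environment to 1900 m: -10.8 × 1.9 km = -20.52°C, so T = -17.42°C.
T_parcel − T_env = -11.28 − (-17.42) = +6.14°C

+6.14°C (parcel warmer than environment)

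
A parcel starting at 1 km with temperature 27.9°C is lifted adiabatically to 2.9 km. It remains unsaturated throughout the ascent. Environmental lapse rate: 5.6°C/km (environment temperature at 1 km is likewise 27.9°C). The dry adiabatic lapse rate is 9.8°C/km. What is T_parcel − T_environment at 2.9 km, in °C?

Parcel:
  Dry to 2900 m: -9.8 × 1.9 km = -18.62°C, so T = 9.28°C.
Environment:
  Environment to 2900 m: -5.6 × 1.9 km = -10.64°C, so T = 17.26°C.
T_parcel − T_env = 9.28 − 17.26 = -7.98°C

-7.98°C (parcel cooler than environment)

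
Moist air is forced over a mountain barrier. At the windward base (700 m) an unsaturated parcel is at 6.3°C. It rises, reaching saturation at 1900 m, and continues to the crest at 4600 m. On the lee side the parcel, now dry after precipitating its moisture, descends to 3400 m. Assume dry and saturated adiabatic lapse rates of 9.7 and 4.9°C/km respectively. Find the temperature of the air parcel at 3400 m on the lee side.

From 700 m to 1900 m (dry): cools by 9.7 × 1.2 = 11.64°C, giving -5.34°C.
From 1900 m to 4600 m (saturated): cools by 4.9 × 2.7 = 13.23°C, giving -18.57°C.
From 4600 m to 3400 m (dry descent): warms by 9.7 × 1.2 = 11.64°C, giving -6.93°C.

-6.93°C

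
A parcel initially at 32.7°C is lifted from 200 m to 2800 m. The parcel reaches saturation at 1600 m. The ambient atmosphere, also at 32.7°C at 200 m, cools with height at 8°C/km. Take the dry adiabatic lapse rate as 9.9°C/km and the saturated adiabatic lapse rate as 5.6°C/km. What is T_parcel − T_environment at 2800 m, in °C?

Parcel:
  Dry to 1600 m: -9.9 × 1.4 km = -13.86°C, so T = 18.84°C.
  Saturated to 2800 m: -5.6 × 1.2 km = -6.72°C, so T = 12.12°C.
Environment:
  Environment to 2800 m: -8 × 2.6 km = -20.8°C, so T = 11.9°C.
T_parcel − T_env = 12.12 − 11.9 = +0.22°C

+0.22°C (parcel warmer than environment)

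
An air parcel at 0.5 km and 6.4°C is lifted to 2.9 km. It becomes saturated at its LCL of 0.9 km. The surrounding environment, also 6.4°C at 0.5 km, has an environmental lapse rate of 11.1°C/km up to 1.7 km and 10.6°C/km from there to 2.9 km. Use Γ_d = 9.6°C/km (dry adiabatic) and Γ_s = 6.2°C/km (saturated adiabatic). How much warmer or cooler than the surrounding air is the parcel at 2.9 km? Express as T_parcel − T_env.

Parcel:
  Dry to 900 m: -9.6 × 0.4 km = -3.84°C, so T = 2.56°C.
  Saturated to 2900 m: -6.2 × 2 km = -12.4°C, so T = -9.84°C.
Environment:
  Environment, lower layer to 1700 m: -11.1 × 1.2 km = -13.32°C, so T = -6.92°C.
  Environment, upper layer to 2900 m: -10.6 × 1.2 km = -12.72°C, so T = -19.64°C.
T_parcel − T_env = -9.84 − (-19.64) = +9.8°C

+9.8°C (parcel warmer than environment)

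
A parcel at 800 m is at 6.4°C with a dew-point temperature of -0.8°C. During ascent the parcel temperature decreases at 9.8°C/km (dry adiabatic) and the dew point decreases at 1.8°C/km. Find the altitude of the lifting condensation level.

1700 m

T and T_d converge at 9.8 − 1.8 = 8°C per km
Height above start = (6.4 − (-0.8)) / 8 = 0.9 km
LCL altitude = 800 m + 900 m = 1700 m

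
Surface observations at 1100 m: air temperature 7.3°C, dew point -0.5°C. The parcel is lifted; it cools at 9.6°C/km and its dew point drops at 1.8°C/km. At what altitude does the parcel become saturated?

T and T_d converge at 9.6 − 1.8 = 7.8°C per km
Height above start = (7.3 − (-0.5)) / 7.8 = 1 km
LCL altitude = 1100 m + 1000 m = 2100 m

2100 m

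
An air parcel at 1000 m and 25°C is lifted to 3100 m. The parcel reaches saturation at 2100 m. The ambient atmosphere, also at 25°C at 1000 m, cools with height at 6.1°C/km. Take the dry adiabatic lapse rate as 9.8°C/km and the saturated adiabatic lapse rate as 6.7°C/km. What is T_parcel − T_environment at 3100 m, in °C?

-4.67°C (parcel cooler than environment)

Parcel:
  From 1000 m to 2100 m (dry): cools by 9.8 × 1.1 = 10.78°C, giving 14.22°C.
  From 2100 m to 3100 m (saturated): cools by 6.7 × 1 = 6.7°C, giving 7.52°C.
Environment:
  From 1000 m to 3100 m (environment): cools by 6.1 × 2.1 = 12.81°C, giving 12.19°C.
T_parcel − T_env = 7.52 − 12.19 = -4.67°C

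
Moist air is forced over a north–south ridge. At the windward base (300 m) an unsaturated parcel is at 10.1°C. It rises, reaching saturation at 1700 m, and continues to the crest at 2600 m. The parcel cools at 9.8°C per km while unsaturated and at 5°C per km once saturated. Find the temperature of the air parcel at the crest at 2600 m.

-8.12°C

From 300 m to 1700 m (dry): cools by 9.8 × 1.4 = 13.72°C, giving -3.62°C.
From 1700 m to 2600 m (saturated): cools by 5 × 0.9 = 4.5°C, giving -8.12°C.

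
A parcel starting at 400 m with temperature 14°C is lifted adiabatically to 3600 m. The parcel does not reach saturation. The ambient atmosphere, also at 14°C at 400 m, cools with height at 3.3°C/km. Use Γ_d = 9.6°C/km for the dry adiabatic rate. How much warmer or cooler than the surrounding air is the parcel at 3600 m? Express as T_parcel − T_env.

Parcel:
  400–3600 m, dry: Δz = 3.2 km ⇒ ΔT = -30.72°C; T = -16.72°C
Environment:
  400–3600 m, environment: Δz = 3.2 km ⇒ ΔT = -10.56°C; T = 3.44°C
T_parcel − T_env = -16.72 − 3.44 = -20.16°C

-20.16°C (parcel cooler than environment)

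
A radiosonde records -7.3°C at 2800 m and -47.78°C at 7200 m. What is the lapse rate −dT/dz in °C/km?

9.2°C/km

Γ = −ΔT/Δz = (-7.3 − (-47.78)) / (7200 − 2800) m
  = 40.48°C / 4.4 km = 9.2°C/km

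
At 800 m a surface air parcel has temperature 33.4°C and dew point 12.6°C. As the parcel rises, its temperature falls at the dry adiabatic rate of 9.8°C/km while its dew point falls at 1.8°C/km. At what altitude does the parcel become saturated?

T and T_d converge at 9.8 − 1.8 = 8°C per km
Height above start = (33.4 − 12.6) / 8 = 2.6 km
LCL altitude = 800 m + 2600 m = 3400 m

3400 m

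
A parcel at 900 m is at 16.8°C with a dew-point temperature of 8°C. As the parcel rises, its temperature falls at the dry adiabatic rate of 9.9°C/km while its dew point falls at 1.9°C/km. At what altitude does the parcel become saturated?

T and T_d converge at 9.9 − 1.9 = 8°C per km
Height above start = (16.8 − 8) / 8 = 1.1 km
LCL altitude = 900 m + 1100 m = 2000 m

2000 m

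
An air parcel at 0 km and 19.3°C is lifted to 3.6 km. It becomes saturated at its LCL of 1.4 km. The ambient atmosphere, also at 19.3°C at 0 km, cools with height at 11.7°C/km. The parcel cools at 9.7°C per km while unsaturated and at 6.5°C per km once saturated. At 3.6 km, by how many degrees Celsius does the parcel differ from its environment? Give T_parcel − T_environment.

Parcel:
  0–1400 m, dry: Δz = 1.4 km ⇒ ΔT = -13.58°C; T = 5.72°C
  1400–3600 m, saturated: Δz = 2.2 km ⇒ ΔT = -14.3°C; T = -8.58°C
Environment:
  0–3600 m, environment: Δz = 3.6 km ⇒ ΔT = -42.12°C; T = -22.82°C
T_parcel − T_env = -8.58 − (-22.82) = +14.24°C

+14.24°C (parcel warmer than environment)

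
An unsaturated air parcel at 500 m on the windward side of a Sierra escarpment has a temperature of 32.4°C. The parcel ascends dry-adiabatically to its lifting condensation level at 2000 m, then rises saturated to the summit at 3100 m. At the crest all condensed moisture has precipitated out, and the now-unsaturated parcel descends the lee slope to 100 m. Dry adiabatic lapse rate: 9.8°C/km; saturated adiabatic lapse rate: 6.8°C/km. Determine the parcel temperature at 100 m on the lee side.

From 500 m to 2000 m (dry): cools by 9.8 × 1.5 = 14.7°C, giving 17.7°C.
From 2000 m to 3100 m (saturated): cools by 6.8 × 1.1 = 7.48°C, giving 10.22°C.
From 3100 m to 100 m (dry descent): warms by 9.8 × 3 = 29.4°C, giving 39.62°C.

39.62°C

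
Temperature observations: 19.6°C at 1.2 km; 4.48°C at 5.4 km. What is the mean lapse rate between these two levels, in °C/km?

Γ = −ΔT/Δz = (19.6 − 4.48) / (5400 − 1200) m
  = 15.12°C / 4.2 km = 3.6°C/km

3.6°C/km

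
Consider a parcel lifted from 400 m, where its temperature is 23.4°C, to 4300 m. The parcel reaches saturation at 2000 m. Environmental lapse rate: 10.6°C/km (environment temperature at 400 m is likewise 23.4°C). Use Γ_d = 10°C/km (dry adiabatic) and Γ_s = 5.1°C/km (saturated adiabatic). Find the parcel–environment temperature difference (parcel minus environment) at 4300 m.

Parcel:
  Dry to 2000 m: -10 × 1.6 km = -16°C, so T = 7.4°C.
  Saturated to 4300 m: -5.1 × 2.3 km = -11.73°C, so T = -4.33°C.
Environment:
  Environment to 4300 m: -10.6 × 3.9 km = -41.34°C, so T = -17.94°C.
T_parcel − T_env = -4.33 − (-17.94) = +13.61°C

+13.61°C (parcel warmer than environment)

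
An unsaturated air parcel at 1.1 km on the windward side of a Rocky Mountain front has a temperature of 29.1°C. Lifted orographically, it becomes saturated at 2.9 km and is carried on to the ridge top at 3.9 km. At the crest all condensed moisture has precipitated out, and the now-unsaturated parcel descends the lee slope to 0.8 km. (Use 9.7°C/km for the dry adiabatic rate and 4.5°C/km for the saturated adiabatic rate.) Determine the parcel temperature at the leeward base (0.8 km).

37.21°C

1100–2900 m, dry: Δz = 1.8 km ⇒ ΔT = -17.46°C; T = 11.64°C
2900–3900 m, saturated: Δz = 1 km ⇒ ΔT = -4.5°C; T = 7.14°C
3900–800 m, dry descent: Δz = 3.1 km ⇒ ΔT = +30.07°C; T = 37.21°C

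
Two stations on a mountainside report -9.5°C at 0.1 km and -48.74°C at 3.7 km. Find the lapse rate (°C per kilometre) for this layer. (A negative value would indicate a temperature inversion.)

Γ = −ΔT/Δz = (-9.5 − (-48.74)) / (3700 − 100) m
  = 39.24°C / 3.6 km = 10.9°C/km

10.9°C/km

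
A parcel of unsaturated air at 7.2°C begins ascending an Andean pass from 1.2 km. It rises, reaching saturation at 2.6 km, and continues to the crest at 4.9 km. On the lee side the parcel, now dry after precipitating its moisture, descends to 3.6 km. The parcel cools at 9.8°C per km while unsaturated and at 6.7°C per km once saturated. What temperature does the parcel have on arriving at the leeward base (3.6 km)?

-9.19°C

1200 → 2600 m (dry, 9.8°C/km): ΔT = -9.8 × 1.4 = -13.72°C → T = -6.52°C
2600 → 4900 m (saturated, 6.7°C/km): ΔT = -6.7 × 2.3 = -15.41°C → T = -21.93°C
4900 → 3600 m (dry descent, 9.8°C/km): ΔT = +9.8 × 1.3 = +12.74°C → T = -9.19°C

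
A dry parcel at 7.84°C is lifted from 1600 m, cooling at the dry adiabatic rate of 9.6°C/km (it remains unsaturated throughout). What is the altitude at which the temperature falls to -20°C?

Height above start = (7.84 − (-20)) / 9.6 = 2.9 km
Altitude = 1600 m + 2900 m = 4500 m

4500 m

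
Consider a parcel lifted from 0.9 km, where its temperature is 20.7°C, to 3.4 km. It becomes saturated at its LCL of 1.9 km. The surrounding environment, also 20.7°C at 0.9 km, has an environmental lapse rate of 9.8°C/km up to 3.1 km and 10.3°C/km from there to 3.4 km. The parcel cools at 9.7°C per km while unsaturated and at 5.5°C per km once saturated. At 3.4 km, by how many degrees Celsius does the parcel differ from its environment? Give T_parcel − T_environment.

+6.7°C (parcel warmer than environment)

Parcel:
  900 → 1900 m (dry, 9.7°C/km): ΔT = -9.7 × 1 = -9.7°C → T = 11°C
  1900 → 3400 m (saturated, 5.5°C/km): ΔT = -5.5 × 1.5 = -8.25°C → T = 2.75°C
Environment:
  900 → 3100 m (environment, lower layer, 9.8°C/km): ΔT = -9.8 × 2.2 = -21.56°C → T = -0.86°C
  3100 → 3400 m (environment, upper layer, 10.3°C/km): ΔT = -10.3 × 0.3 = -3.09°C → T = -3.95°C
T_parcel − T_env = 2.75 − (-3.95) = +6.7°C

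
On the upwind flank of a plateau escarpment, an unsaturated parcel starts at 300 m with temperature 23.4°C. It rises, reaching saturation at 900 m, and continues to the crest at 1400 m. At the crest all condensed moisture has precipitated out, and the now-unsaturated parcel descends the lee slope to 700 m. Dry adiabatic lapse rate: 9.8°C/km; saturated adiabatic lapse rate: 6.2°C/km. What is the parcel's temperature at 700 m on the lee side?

21.28°C

300–900 m, dry: Δz = 0.6 km ⇒ ΔT = -5.88°C; T = 17.52°C
900–1400 m, saturated: Δz = 0.5 km ⇒ ΔT = -3.1°C; T = 14.42°C
1400–700 m, dry descent: Δz = 0.7 km ⇒ ΔT = +6.86°C; T = 21.28°C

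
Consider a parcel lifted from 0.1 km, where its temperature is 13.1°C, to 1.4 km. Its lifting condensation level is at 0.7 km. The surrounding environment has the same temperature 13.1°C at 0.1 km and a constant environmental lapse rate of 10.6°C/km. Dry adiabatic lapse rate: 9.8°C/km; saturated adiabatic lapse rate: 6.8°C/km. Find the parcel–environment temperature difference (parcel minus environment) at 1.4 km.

Parcel:
  From 100 m to 700 m (dry): cools by 9.8 × 0.6 = 5.88°C, giving 7.22°C.
  From 700 m to 1400 m (saturated): cools by 6.8 × 0.7 = 4.76°C, giving 2.46°C.
Environment:
  From 100 m to 1400 m (environment): cools by 10.6 × 1.3 = 13.78°C, giving -0.68°C.
T_parcel − T_env = 2.46 − (-0.68) = +3.14°C

+3.14°C (parcel warmer than environment)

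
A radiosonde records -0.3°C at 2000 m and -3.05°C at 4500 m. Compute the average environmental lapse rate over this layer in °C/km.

1.1°C/km

Γ = −ΔT/Δz = (-0.3 − (-3.05)) / (4500 − 2000) m
  = 2.75°C / 2.5 km = 1.1°C/km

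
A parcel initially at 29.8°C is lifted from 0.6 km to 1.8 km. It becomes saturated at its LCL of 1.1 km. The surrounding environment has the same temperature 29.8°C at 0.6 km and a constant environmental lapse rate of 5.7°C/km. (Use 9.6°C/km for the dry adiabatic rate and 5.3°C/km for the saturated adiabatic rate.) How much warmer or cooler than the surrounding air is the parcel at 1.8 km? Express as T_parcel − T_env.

Parcel:
  600 → 1100 m (dry, 9.6°C/km): ΔT = -9.6 × 0.5 = -4.8°C → T = 25°C
  1100 → 1800 m (saturated, 5.3°C/km): ΔT = -5.3 × 0.7 = -3.71°C → T = 21.29°C
Environment:
  600 → 1800 m (environment, 5.7°C/km): ΔT = -5.7 × 1.2 = -6.84°C → T = 22.96°C
T_parcel − T_env = 21.29 − 22.96 = -1.67°C

-1.67°C (parcel cooler than environment)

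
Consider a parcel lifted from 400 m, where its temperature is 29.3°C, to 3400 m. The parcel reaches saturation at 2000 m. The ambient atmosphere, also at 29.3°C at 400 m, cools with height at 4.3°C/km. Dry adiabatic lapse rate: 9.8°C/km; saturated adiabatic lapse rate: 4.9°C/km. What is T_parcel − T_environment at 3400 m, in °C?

-9.64°C (parcel cooler than environment)

Parcel:
  400 → 2000 m (dry, 9.8°C/km): ΔT = -9.8 × 1.6 = -15.68°C → T = 13.62°C
  2000 → 3400 m (saturated, 4.9°C/km): ΔT = -4.9 × 1.4 = -6.86°C → T = 6.76°C
Environment:
  400 → 3400 m (environment, 4.3°C/km): ΔT = -4.3 × 3 = -12.9°C → T = 16.4°C
T_parcel − T_env = 6.76 − 16.4 = -9.64°C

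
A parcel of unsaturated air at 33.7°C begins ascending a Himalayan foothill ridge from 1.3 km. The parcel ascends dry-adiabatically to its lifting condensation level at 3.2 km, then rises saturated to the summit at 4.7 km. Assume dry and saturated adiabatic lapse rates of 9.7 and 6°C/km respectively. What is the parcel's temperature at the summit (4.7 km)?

1300–3200 m, dry: Δz = 1.9 km ⇒ ΔT = -18.43°C; T = 15.27°C
3200–4700 m, saturated: Δz = 1.5 km ⇒ ΔT = -9°C; T = 6.27°C

6.27°C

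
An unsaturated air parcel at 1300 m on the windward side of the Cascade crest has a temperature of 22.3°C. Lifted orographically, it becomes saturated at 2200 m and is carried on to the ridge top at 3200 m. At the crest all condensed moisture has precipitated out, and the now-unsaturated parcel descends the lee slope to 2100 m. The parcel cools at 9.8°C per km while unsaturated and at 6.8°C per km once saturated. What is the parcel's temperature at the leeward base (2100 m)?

17.46°C

Dry to 2200 m: -9.8 × 0.9 km = -8.82°C, so T = 13.48°C.
Saturated to 3200 m: -6.8 × 1 km = -6.8°C, so T = 6.68°C.
Dry descent to 2100 m: +9.8 × 1.1 km = +10.78°C, so T = 17.46°C.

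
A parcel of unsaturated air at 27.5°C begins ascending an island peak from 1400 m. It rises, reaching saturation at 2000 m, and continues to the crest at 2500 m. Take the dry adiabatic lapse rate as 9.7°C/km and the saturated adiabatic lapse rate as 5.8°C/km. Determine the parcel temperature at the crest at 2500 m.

18.78°C

Dry to 2000 m: -9.7 × 0.6 km = -5.82°C, so T = 21.68°C.
Saturated to 2500 m: -5.8 × 0.5 km = -2.9°C, so T = 18.78°C.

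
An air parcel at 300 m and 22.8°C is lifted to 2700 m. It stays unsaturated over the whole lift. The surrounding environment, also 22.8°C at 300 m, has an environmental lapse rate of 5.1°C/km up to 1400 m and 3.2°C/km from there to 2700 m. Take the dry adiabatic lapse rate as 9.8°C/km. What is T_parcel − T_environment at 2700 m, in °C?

-13.75°C (parcel cooler than environment)

Parcel:
  300 → 2700 m (dry, 9.8°C/km): ΔT = -9.8 × 2.4 = -23.52°C → T = -0.72°C
Environment:
  300 → 1400 m (environment, lower layer, 5.1°C/km): ΔT = -5.1 × 1.1 = -5.61°C → T = 17.19°C
  1400 → 2700 m (environment, upper layer, 3.2°C/km): ΔT = -3.2 × 1.3 = -4.16°C → T = 13.03°C
T_parcel − T_env = -0.72 − 13.03 = -13.75°C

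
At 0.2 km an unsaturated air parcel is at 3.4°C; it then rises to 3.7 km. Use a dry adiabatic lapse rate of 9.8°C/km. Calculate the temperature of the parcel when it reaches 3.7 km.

-30.9°C

Dry adiabatic to 3700 m: -9.8 × 3.5 km = -34.3°C, so T = -30.9°C.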